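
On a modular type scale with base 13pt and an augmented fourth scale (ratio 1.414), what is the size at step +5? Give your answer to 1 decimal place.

73.5pt

13.0 × 1.414⁵ = 13.0 × 5.65258 ≈ 73.48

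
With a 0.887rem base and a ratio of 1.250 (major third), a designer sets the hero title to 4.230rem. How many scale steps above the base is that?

7

1.250ⁿ = 4.230 / 0.887 = 4.7689
n = ln(4.7689) / ln(1.250) = 1.5621 / 0.2231 ≈ 7.00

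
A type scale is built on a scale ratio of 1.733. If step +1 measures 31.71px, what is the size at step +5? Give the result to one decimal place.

31.71 × 1.733⁴ = 31.71 × 9.01974 ≈ 286.016

286.0px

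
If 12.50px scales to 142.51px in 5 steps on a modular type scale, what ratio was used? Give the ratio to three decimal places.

The ratio satisfies 12.50 × r⁵ = 142.51, so r = (142.51 / 12.50)^(1/5).
r = 11.4008^(1/5) ≈ 1.6270

1.627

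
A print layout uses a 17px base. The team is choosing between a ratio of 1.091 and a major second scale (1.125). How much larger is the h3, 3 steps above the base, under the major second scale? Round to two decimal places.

2.13px

At 1.091: 17.0 × 1.091³ = 22.0761px
Major second: 17.0 × 1.125³ = 24.2051px
Difference: 24.2051 − 22.0761 = 2.1290px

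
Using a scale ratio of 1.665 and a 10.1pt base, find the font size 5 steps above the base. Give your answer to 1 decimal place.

129.2pt

A modular type scale is a geometric sequence: sizeₙ = base × rⁿ.
10.1 × 1.665⁵ = 10.1 × 12.79591 ≈ 129.24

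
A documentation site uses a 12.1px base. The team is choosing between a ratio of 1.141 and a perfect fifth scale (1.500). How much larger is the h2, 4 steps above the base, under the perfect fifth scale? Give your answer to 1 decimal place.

40.7px

At 1.141: 12.1 × 1.141⁴ = 20.508px
Perfect fifth: 12.1 × 1.500⁴ = 61.256px
Difference: 61.256 − 20.508 = 40.748px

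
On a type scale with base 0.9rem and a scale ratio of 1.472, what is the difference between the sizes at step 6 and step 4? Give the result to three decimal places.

Step 4: 0.9 × 1.472⁴ = 4.22546rem
Step 6: 0.9 × 1.472⁶ = 9.15565rem
Difference: 9.15565 − 4.22546 = 4.93019rem

4.930rem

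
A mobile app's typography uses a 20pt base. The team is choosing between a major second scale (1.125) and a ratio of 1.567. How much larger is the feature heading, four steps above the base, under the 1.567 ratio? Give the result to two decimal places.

Major second: 20.0 × 1.125⁴ = 32.0361pt
At 1.567: 20.0 × 1.567⁴ = 120.5885pt
Difference: 120.5885 − 32.0361 = 88.5524pt

88.55pt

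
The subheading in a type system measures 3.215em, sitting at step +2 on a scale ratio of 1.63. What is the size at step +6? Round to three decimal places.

22.695em

3.215 × 1.63⁴ = 3.215 × 7.05912 ≈ 22.695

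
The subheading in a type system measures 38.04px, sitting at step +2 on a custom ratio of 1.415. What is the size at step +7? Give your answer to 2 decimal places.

215.79px

38.04 × 1.415⁵ = 38.04 × 5.67260 ≈ 215.786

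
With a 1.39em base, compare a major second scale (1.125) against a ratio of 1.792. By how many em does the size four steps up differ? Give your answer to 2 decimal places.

12.11em

Major second: 1.39 × 1.125⁴ = 2.2265em
At 1.792: 1.39 × 1.792⁴ = 14.3340em
Difference: 14.3340 − 2.2265 = 12.1075em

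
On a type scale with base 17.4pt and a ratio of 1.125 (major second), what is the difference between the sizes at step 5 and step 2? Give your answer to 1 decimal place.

Step 2: 17.4 × 1.125² = 22.022pt
Step 5: 17.4 × 1.125⁵ = 31.355pt
Difference: 31.355 − 22.022 = 9.333pt

9.3pt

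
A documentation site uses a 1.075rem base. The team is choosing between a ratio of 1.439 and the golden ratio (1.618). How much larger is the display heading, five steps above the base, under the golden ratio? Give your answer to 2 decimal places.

At 1.439: 1.075 × 1.439⁵ = 6.6330rem
Golden ratio: 1.075 × 1.618⁵ = 11.9207rem
Difference: 11.9207 − 6.6330 = 5.2877rem

5.29rem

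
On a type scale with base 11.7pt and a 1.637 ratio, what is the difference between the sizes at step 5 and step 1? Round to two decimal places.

Step 1: 11.7 × 1.637 = 19.1529pt
Step 5: 11.7 × 1.637⁵ = 137.5401pt
Difference: 137.5401 − 19.1529 = 118.3872pt

118.39pt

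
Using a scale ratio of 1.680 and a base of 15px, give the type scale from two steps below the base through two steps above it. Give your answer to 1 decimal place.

5.3px, 8.9px, 15.0px, 25.2px, 42.3px

Step -2: 15.0 ÷ 1.680² = 5.3
Step -1: 15.0 ÷ 1.680 = 8.9
Step 0: 15px
Step 1: 15.0 × 1.680 = 25.2
Step 2: 15.0 × 1.680² = 42.3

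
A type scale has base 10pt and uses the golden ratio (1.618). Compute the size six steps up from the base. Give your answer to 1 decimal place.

10.0 × 1.618⁶ = 10.0 × 17.94201 ≈ 179.42

179.4pt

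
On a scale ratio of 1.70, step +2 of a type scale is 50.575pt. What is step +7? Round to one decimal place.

The gap is 7 − (2) = 5 steps, so the factor is 1.70^5.
50.575 × 1.70⁵ = 50.575 × 14.19857 ≈ 718.093

718.1pt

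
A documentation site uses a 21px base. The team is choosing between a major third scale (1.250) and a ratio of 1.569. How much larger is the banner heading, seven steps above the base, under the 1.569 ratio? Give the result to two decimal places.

Major third: 21.0 × 1.250⁷ = 100.1358px
At 1.569: 21.0 × 1.569⁷ = 491.5638px
Difference: 491.5638 − 100.1358 = 391.4280px

391.43px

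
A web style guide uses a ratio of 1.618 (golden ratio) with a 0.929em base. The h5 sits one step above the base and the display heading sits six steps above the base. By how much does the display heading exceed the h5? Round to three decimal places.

Step 1: 0.929 × 1.618 = 1.50312em
Step 6: 0.929 × 1.618⁶ = 16.66813em
Difference: 16.66813 − 1.50312 = 15.16501em

15.165em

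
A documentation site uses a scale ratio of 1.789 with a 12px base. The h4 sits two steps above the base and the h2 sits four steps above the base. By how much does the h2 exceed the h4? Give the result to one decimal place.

Step 2: 12.0 × 1.789² = 38.406px
Step 4: 12.0 × 1.789⁴ = 122.920px
Difference: 122.920 − 38.406 = 84.514px

84.5px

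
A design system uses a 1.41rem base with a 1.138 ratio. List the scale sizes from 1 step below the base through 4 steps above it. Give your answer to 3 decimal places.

1.239rem, 1.410rem, 1.605rem, 1.826rem, 2.078rem, 2.365rem

Step -1: 1.41 ÷ 1.138 = 1.239
Step 0: 1.41rem
Step 1: 1.41 × 1.138 = 1.605
Step 2: 1.41 × 1.138² = 1.826
Step 3: 1.41 × 1.138³ = 2.078
Step 4: 1.41 × 1.138⁴ = 2.365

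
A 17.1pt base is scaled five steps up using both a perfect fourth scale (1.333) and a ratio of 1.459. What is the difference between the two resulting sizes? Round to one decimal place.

41.1pt

Perfect fourth: 17.1 × 1.333⁵ = 71.969pt
At 1.459: 17.1 × 1.459⁵ = 113.051pt
Difference: 113.051 − 71.969 = 41.082pt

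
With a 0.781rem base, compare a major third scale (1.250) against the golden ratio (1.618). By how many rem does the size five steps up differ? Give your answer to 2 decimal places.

Major third: 0.781 × 1.250⁵ = 2.3834rem
Golden ratio: 0.781 × 1.618⁵ = 8.6605rem
Difference: 8.6605 − 2.3834 = 6.2771rem

6.28rem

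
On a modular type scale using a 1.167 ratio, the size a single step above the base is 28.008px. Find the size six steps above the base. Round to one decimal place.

Moving from step +1 to step +6 is 5 steps up, so multiply by r⁵.
28.008 × 1.167⁵ = 28.008 × 2.16448 ≈ 60.623

60.6px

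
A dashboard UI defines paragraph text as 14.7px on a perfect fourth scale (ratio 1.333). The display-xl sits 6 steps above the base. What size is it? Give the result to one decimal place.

82.5px

14.7 × 1.333⁶ = 14.7 × 5.61023 ≈ 82.47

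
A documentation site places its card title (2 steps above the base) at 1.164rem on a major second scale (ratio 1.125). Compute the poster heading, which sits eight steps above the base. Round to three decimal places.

The gap is 8 − (2) = 6 steps, so the factor is 1.125^6.
1.164 × 1.125⁶ = 1.164 × 2.02729 ≈ 2.360

2.360rem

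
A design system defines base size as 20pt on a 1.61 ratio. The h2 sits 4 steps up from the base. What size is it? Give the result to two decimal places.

134.38pt

Every step multiplies by the scale ratio.
20.0 × 1.61⁴ = 20.0 × 6.71898 ≈ 134.38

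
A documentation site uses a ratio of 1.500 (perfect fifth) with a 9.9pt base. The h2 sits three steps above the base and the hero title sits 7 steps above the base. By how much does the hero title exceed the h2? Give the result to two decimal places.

135.74pt

Step 3: 9.9 × 1.500³ = 33.4125pt
Step 7: 9.9 × 1.500⁷ = 169.1508pt
Difference: 169.1508 − 33.4125 = 135.7383pt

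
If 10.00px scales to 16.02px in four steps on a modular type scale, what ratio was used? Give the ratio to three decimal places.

r⁴ = 16.02 / 10.00, so r = (16.02/10.00)^(1/4).
r = 1.6020^(1/4) ≈ 1.1250

1.125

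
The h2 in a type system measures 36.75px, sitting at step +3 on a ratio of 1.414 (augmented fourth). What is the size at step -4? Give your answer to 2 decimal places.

3.25px

Moving from step +3 to step -4 is 7 steps down, so divide by r⁷.
36.75 ÷ 1.414⁷ = 36.75 ÷ 11.30175 ≈ 3.252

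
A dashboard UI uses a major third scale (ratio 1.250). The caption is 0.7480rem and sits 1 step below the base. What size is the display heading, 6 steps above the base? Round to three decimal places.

The gap is 6 − (-1) = 7 steps, so the factor is 1.250^7.
0.7480 × 1.250⁷ = 0.7480 × 4.76837 ≈ 3.567

3.567rem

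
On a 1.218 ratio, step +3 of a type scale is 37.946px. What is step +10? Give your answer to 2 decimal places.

150.90px

37.946 × 1.218⁷ = 37.946 × 3.97677 ≈ 150.903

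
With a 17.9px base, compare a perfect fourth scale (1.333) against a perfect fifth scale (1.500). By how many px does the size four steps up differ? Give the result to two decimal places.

34.10px

Perfect fourth: 17.9 × 1.333⁴ = 56.5163px
Perfect fifth: 17.9 × 1.500⁴ = 90.6187px
Difference: 90.6187 − 56.5163 = 34.1024px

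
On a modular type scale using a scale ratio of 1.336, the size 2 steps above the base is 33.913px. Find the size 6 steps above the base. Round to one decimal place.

33.913 × 1.336⁴ = 33.913 × 3.18585 ≈ 108.042

108.0px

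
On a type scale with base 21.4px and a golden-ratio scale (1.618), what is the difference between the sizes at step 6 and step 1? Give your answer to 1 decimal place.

Step 1: 21.4 × 1.618 = 34.625px
Step 6: 21.4 × 1.618⁶ = 383.959px
Difference: 383.959 − 34.625 = 349.334px

349.3px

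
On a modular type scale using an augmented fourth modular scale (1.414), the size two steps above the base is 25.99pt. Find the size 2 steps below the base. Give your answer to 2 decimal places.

The gap is -2 − (2) = -4 steps, so the factor is 1.414^-4.
25.99 ÷ 1.414⁴ = 25.99 ÷ 3.99758 ≈ 6.501

6.50pt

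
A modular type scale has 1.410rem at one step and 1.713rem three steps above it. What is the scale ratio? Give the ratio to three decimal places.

The ratio satisfies 1.410 × r³ = 1.713, so r = (1.713 / 1.410)^(1/3).
r = 1.2149^(1/3) ≈ 1.0670

1.067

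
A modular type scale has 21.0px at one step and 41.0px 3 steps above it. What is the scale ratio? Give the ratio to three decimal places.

1.250

r³ = 41.0 / 21.0, so r = (41.0/21.0)^(1/3).
r = 1.9524^(1/3) ≈ 1.2498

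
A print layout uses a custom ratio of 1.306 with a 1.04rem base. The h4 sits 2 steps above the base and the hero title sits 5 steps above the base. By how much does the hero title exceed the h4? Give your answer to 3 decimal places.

Step 2: 1.04 × 1.306² = 1.77386rem
Step 5: 1.04 × 1.306⁵ = 3.95138rem
Difference: 3.95138 − 1.77386 = 2.17752rem

2.178rem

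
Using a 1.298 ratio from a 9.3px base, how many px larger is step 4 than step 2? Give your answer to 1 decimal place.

10.7px

Step 2: 9.3 × 1.298² = 15.669px
Step 4: 9.3 × 1.298⁴ = 26.399px
Difference: 26.399 − 15.669 = 10.730px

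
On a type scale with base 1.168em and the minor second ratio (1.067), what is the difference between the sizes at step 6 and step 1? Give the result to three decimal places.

0.477em

Step 1: 1.168 × 1.067 = 1.24626em
Step 6: 1.168 × 1.067⁶ = 1.72357em
Difference: 1.72357 − 1.24626 = 0.47731em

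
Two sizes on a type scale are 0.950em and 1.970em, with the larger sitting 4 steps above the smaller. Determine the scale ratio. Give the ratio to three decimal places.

The ratio satisfies 0.950 × r⁴ = 1.970, so r = (1.970 / 0.950)^(1/4).
r = 2.0737^(1/4) ≈ 1.2000

1.200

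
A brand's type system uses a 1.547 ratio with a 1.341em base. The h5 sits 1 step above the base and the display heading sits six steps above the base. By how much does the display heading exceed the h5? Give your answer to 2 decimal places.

Step 1: 1.341 × 1.547 = 2.0745em
Step 6: 1.341 × 1.547⁶ = 18.3811em
Difference: 18.3811 − 2.0745 = 16.3066em

16.31em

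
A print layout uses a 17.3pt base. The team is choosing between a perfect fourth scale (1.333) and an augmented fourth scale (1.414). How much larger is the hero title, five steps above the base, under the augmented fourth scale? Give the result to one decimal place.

25.0pt

Perfect fourth: 17.3 × 1.333⁵ = 72.811pt
Augmented fourth: 17.3 × 1.414⁵ = 97.790pt
Difference: 97.790 − 72.811 = 24.979pt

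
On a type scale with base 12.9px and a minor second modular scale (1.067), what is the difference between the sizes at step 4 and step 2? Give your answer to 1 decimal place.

Step 2: 12.9 × 1.067² = 14.687px
Step 4: 12.9 × 1.067⁴ = 16.720px
Difference: 16.720 − 14.687 = 2.033px

2.0px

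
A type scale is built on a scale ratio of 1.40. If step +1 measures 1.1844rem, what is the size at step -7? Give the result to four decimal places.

0.0803rem

1.1844 ÷ 1.40⁸ = 1.1844 ÷ 14.75789 ≈ 0.0803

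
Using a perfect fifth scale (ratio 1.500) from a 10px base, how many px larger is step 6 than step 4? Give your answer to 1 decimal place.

Step 4: 10.0 × 1.500⁴ = 50.625px
Step 6: 10.0 × 1.500⁶ = 113.906px
Difference: 113.906 − 50.625 = 63.281px

63.3px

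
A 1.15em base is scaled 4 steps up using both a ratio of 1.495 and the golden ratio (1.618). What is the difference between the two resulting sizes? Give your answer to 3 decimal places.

2.137em

At 1.495: 1.15 × 1.495⁴ = 5.74464em
Golden ratio: 1.15 × 1.618⁴ = 7.88155em
Difference: 7.88155 − 5.74464 = 2.13691em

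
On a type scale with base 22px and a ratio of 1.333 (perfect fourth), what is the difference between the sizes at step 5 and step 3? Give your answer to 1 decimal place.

40.5px

Step 3: 22.0 × 1.333³ = 52.109px
Step 5: 22.0 × 1.333⁵ = 92.592px
Difference: 92.592 − 52.109 = 40.483px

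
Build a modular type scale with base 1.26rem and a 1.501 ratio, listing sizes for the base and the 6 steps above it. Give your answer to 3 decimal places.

Step 0: 1.26rem
Step 1: 1.26 × 1.501 = 1.891
Step 2: 1.26 × 1.501² = 2.839
Step 3: 1.26 × 1.501³ = 4.261
Step 4: 1.26 × 1.501⁴ = 6.396
Step 5: 1.26 × 1.501⁵ = 9.600
Step 6: 1.26 × 1.501⁶ = 14.410

1.260rem, 1.891rem, 2.839rem, 4.261rem, 6.396rem, 9.600rem, 14.410rem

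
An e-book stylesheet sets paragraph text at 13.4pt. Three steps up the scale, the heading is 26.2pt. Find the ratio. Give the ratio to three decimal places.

1.250

r³ = 26.2 / 13.4, so r = (26.2/13.4)^(1/3).
r = 1.9552^(1/3) ≈ 1.2504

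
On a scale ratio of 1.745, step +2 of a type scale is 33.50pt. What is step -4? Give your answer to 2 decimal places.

33.50 ÷ 1.745⁶ = 33.50 ÷ 28.23401 ≈ 1.187

1.19pt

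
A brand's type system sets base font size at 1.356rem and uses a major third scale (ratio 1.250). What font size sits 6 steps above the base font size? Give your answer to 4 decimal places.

1.356 × 1.250⁶ = 1.356 × 3.81470 ≈ 5.1727

5.1727rem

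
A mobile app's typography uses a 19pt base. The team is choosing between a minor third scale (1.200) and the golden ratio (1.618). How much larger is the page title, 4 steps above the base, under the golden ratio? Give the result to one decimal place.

Minor third: 19.0 × 1.200⁴ = 39.398pt
Golden ratio: 19.0 × 1.618⁴ = 130.217pt
Difference: 130.217 − 39.398 = 90.819pt

90.8pt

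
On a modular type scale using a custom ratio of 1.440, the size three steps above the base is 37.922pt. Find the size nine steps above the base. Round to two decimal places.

338.12pt

37.922 × 1.440⁶ = 37.922 × 8.91610 ≈ 338.116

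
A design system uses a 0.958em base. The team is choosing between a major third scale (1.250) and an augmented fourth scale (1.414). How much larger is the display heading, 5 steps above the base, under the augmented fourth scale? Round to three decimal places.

Major third: 0.958 × 1.250⁵ = 2.92358em
Augmented fourth: 0.958 × 1.414⁵ = 5.41518em
Difference: 5.41518 − 2.92358 = 2.49160em

2.492em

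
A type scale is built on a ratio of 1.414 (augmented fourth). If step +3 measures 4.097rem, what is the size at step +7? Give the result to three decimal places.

16.378rem

Moving from step +3 to step +7 is 4 steps up, so multiply by r⁴.
4.097 × 1.414⁴ = 4.097 × 3.99758 ≈ 16.378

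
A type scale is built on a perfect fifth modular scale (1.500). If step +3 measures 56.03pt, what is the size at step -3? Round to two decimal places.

Moving from step +3 to step -3 is 6 steps down, so divide by r⁶.
56.03 ÷ 1.500⁶ = 56.03 ÷ 11.39062 ≈ 4.919

4.92pt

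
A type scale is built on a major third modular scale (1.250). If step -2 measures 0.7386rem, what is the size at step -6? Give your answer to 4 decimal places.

The gap is -6 − (-2) = -4 steps, so the factor is 1.250^-4.
0.7386 ÷ 1.250⁴ = 0.7386 ÷ 2.44141 ≈ 0.3025

0.3025rem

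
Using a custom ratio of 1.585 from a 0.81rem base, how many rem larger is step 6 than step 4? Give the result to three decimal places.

7.731rem

Step 4: 0.81 × 1.585⁴ = 5.11213rem
Step 6: 0.81 × 1.585⁶ = 12.84283rem
Difference: 12.84283 − 5.11213 = 7.73070rem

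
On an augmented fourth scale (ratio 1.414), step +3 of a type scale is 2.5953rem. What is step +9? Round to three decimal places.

20.744rem

2.5953 × 1.414⁶ = 2.5953 × 7.99275 ≈ 20.744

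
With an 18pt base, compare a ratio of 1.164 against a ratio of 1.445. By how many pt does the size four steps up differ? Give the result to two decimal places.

45.43pt

At 1.164: 18.0 × 1.164⁴ = 33.0434pt
At 1.445: 18.0 × 1.445⁴ = 78.4773pt
Difference: 78.4773 − 33.0434 = 45.4339pt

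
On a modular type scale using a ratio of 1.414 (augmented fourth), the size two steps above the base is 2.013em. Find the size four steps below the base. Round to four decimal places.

0.2519em

Moving from step +2 to step -4 is 6 steps down, so divide by r⁶.
2.013 ÷ 1.414⁶ = 2.013 ÷ 7.99275 ≈ 0.2519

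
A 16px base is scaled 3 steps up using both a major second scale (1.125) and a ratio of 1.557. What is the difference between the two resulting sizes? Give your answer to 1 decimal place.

Major second: 16.0 × 1.125³ = 22.781px
At 1.557: 16.0 × 1.557³ = 60.393px
Difference: 60.393 − 22.781 = 37.612px

37.6px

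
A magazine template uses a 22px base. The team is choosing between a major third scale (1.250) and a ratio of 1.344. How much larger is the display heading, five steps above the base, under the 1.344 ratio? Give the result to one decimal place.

29.3px

Major third: 22.0 × 1.250⁵ = 67.139px
At 1.344: 22.0 × 1.344⁵ = 96.476px
Difference: 96.476 − 67.139 = 29.337px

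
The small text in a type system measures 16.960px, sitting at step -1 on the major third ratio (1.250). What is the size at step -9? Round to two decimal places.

2.85px

16.960 ÷ 1.250⁸ = 16.960 ÷ 5.96046 ≈ 2.845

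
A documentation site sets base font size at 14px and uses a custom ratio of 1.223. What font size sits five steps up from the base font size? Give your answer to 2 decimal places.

38.31px

A modular type scale is a geometric sequence: sizeₙ = base × rⁿ.
14.0 × 1.223⁵ = 14.0 × 2.73610 ≈ 38.31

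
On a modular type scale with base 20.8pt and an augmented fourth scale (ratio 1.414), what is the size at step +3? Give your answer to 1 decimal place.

58.8pt

20.8 × 1.414³ = 20.8 × 2.82715 ≈ 58.80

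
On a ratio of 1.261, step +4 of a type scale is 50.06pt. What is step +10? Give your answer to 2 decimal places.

Moving from step +4 to step +10 is 6 steps up, so multiply by r⁶.
50.06 × 1.261⁶ = 50.06 × 4.02060 ≈ 201.271

201.27pt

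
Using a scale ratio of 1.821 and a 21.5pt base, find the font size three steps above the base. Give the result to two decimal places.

129.83pt

21.5 × 1.821³ = 21.5 × 6.03851 ≈ 129.83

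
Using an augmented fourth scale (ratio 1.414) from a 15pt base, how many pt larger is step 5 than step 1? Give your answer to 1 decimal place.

63.6pt

Step 1: 15.0 × 1.414 = 21.210pt
Step 5: 15.0 × 1.414⁵ = 84.789pt
Difference: 84.789 − 21.210 = 63.579pt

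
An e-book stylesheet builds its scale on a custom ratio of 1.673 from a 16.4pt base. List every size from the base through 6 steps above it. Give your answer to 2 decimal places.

Step 0: 16.4pt
Step 1: 16.4 × 1.673 = 27.44
Step 2: 16.4 × 1.673² = 45.90
Step 3: 16.4 × 1.673³ = 76.79
Step 4: 16.4 × 1.673⁴ = 128.48
Step 5: 16.4 × 1.673⁵ = 214.94
Step 6: 16.4 × 1.673⁶ = 359.60

16.40pt, 27.44pt, 45.90pt, 76.79pt, 128.48pt, 214.94pt, 359.60pt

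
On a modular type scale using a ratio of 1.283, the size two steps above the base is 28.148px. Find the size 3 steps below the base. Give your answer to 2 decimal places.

8.10px

28.148 ÷ 1.283⁵ = 28.148 ÷ 3.47643 ≈ 8.097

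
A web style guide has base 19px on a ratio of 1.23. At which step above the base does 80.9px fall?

7

1.23ⁿ = 80.9 / 19 = 4.2579
n = ln(4.2579) / ln(1.23) = 1.4488 / 0.2070 ≈ 7.00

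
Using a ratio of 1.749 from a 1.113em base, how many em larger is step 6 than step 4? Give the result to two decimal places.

21.44em

Step 4: 1.113 × 1.749⁴ = 10.4149em
Step 6: 1.113 × 1.749⁶ = 31.8591em
Difference: 31.8591 − 10.4149 = 21.4442em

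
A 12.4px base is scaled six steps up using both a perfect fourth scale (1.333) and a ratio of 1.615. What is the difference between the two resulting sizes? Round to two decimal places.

Perfect fourth: 12.4 × 1.333⁶ = 69.5669px
At 1.615: 12.4 × 1.615⁶ = 220.0173px
Difference: 220.0173 − 69.5669 = 150.4504px

150.45px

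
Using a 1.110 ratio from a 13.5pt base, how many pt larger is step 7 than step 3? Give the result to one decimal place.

9.6pt

Step 3: 13.5 × 1.110³ = 18.463pt
Step 7: 13.5 × 1.110⁷ = 28.028pt
Difference: 28.028 − 18.463 = 9.565pt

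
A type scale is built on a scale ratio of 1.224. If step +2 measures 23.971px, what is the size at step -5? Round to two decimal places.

5.82px

The gap is -5 − (2) = -7 steps, so the factor is 1.224^-7.
23.971 ÷ 1.224⁷ = 23.971 ÷ 4.11595 ≈ 5.824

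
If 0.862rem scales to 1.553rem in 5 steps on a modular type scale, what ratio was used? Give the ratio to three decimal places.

r⁵ = 1.553 / 0.862, so r = (1.553/0.862)^(1/5).
r = 1.8016^(1/5) ≈ 1.1249

1.125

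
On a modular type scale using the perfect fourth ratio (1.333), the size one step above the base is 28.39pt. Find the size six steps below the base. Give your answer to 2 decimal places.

3.80pt

Moving from step +1 to step -6 is 7 steps down, so divide by r⁷.
28.39 ÷ 1.333⁷ = 28.39 ÷ 7.47844 ≈ 3.796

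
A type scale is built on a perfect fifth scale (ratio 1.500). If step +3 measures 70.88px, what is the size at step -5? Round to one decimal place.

70.88 ÷ 1.500⁸ = 70.88 ÷ 25.62891 ≈ 2.766

2.8px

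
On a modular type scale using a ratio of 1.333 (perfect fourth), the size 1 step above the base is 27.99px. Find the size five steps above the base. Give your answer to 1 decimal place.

88.4px

The gap is 5 − (1) = 4 steps, so the factor is 1.333^4.
27.99 × 1.333⁴ = 27.99 × 3.15733 ≈ 88.374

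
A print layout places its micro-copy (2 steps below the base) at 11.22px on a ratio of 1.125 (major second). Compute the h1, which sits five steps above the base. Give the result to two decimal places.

25.59px

Moving from step -2 to step +5 is 7 steps up, so multiply by r⁷.
11.22 × 1.125⁷ = 11.22 × 2.28070 ≈ 25.589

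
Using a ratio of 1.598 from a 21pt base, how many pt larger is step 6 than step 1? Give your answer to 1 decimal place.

316.1pt

Step 1: 21.0 × 1.598 = 33.558pt
Step 6: 21.0 × 1.598⁶ = 349.687pt
Difference: 349.687 − 33.558 = 316.129pt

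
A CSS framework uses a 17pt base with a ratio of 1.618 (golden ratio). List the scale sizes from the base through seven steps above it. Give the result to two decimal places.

17.00pt, 27.51pt, 44.50pt, 72.01pt, 116.51pt, 188.51pt, 305.01pt, 493.51pt

Step 0: 17pt
Step 1: 17.0 × 1.618 = 27.51
Step 2: 17.0 × 1.618² = 44.50
Step 3: 17.0 × 1.618³ = 72.01
Step 4: 17.0 × 1.618⁴ = 116.51
Step 5: 17.0 × 1.618⁵ = 188.51
Step 6: 17.0 × 1.618⁶ = 305.01
Step 7: 17.0 × 1.618⁷ = 493.51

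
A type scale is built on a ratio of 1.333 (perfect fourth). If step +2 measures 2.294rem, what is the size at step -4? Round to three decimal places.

Moving from step +2 to step -4 is 6 steps down, so divide by r⁶.
2.294 ÷ 1.333⁶ = 2.294 ÷ 5.61023 ≈ 0.409

0.409rem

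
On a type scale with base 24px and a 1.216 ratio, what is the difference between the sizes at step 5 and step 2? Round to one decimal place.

Step 2: 24.0 × 1.216² = 35.488px
Step 5: 24.0 × 1.216⁵ = 63.809px
Difference: 63.809 − 35.488 = 28.321px

28.3px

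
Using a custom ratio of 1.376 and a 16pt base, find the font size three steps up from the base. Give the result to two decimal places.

41.68pt

16.0 × 1.376³ = 16.0 × 2.60529 ≈ 41.68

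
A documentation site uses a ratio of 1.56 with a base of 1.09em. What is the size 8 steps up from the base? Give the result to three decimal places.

38.232em

A modular type scale is a geometric sequence: sizeₙ = base × rⁿ.
1.09 × 1.56⁸ = 1.09 × 35.07493 ≈ 38.232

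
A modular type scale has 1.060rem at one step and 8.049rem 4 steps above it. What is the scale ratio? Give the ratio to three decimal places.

r⁴ = 8.049 / 1.060, so r = (8.049/1.060)^(1/4).
r = 7.5934^(1/4) ≈ 1.6600

1.660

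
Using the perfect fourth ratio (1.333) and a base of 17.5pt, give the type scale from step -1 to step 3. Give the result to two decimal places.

Step -1: 17.5 ÷ 1.333 = 13.13
Step 0: 17.5pt
Step 1: 17.5 × 1.333 = 23.33
Step 2: 17.5 × 1.333² = 31.10
Step 3: 17.5 × 1.333³ = 41.45

13.13pt, 17.50pt, 23.33pt, 31.10pt, 41.45pt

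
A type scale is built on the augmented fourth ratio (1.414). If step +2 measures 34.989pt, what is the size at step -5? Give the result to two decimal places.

3.10pt

Moving from step +2 to step -5 is 7 steps down, so divide by r⁷.
34.989 ÷ 1.414⁷ = 34.989 ÷ 11.30175 ≈ 3.096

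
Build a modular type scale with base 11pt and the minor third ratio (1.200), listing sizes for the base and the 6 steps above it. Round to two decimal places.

Step 0: 11pt
Step 1: 11.0 × 1.200 = 13.20
Step 2: 11.0 × 1.200² = 15.84
Step 3: 11.0 × 1.200³ = 19.01
Step 4: 11.0 × 1.200⁴ = 22.81
Step 5: 11.0 × 1.200⁵ = 27.37
Step 6: 11.0 × 1.200⁶ = 32.85

11.00pt, 13.20pt, 15.84pt, 19.01pt, 22.81pt, 27.37pt, 32.85pt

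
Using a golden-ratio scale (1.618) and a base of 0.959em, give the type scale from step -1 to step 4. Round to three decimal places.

Step -1: 0.959 ÷ 1.618 = 0.593
Step 0: 0.959em
Step 1: 0.959 × 1.618 = 1.552
Step 2: 0.959 × 1.618² = 2.511
Step 3: 0.959 × 1.618³ = 4.062
Step 4: 0.959 × 1.618⁴ = 6.573

0.593em, 0.959em, 1.552em, 2.511em, 4.062em, 6.573em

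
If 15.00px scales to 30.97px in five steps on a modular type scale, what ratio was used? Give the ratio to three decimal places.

1.156

The ratio satisfies 15.00 × r⁵ = 30.97, so r = (30.97 / 15.00)^(1/5).
r = 2.0647^(1/5) ≈ 1.1560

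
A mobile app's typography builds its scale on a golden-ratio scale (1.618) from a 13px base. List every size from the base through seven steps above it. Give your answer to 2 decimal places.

Step 0: 13px
Step 1: 13.0 × 1.618 = 21.03
Step 2: 13.0 × 1.618² = 34.03
Step 3: 13.0 × 1.618³ = 55.07
Step 4: 13.0 × 1.618⁴ = 89.10
Step 5: 13.0 × 1.618⁵ = 144.16
Step 6: 13.0 × 1.618⁶ = 233.25
Step 7: 13.0 × 1.618⁷ = 377.39

13.00px, 21.03px, 34.03px, 55.07px, 89.10px, 144.16px, 233.25px, 377.39px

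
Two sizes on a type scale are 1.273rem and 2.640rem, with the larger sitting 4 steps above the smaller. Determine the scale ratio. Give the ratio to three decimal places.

1.200

The ratio satisfies 1.273 × r⁴ = 2.640, so r = (2.640 / 1.273)^(1/4).
r = 2.0738^(1/4) ≈ 1.2000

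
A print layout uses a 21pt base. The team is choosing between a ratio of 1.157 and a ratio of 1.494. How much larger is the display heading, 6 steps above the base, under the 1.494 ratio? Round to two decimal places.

At 1.157: 21.0 × 1.157⁶ = 50.3755pt
At 1.494: 21.0 × 1.494⁶ = 233.5194pt
Difference: 233.5194 − 50.3755 = 183.1439pt

183.14pt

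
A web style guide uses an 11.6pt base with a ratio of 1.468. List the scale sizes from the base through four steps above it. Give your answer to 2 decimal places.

11.60pt, 17.03pt, 25.00pt, 36.70pt, 53.87pt

Step 0: 11.6pt
Step 1: 11.6 × 1.468 = 17.03
Step 2: 11.6 × 1.468² = 25.00
Step 3: 11.6 × 1.468³ = 36.70
Step 4: 11.6 × 1.468⁴ = 53.87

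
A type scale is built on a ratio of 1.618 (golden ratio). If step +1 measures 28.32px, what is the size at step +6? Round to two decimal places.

Moving from step +1 to step +6 is 5 steps up, so multiply by r⁵.
28.32 × 1.618⁵ = 28.32 × 11.08901 ≈ 314.041

314.04px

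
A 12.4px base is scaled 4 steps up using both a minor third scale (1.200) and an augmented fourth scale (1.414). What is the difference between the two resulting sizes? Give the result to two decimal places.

23.86px

Minor third: 12.4 × 1.200⁴ = 25.7126px
Augmented fourth: 12.4 × 1.414⁴ = 49.5700px
Difference: 49.5700 − 25.7126 = 23.8574px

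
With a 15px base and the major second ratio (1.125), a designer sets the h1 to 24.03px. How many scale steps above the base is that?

1.125ⁿ = 24.03 / 15 = 1.6020
n = ln(1.6020) / ln(1.125) = 0.4713 / 0.1178 ≈ 4.00

4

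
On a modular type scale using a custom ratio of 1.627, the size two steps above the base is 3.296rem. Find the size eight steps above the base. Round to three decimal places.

61.138rem

3.296 × 1.627⁶ = 3.296 × 18.54921 ≈ 61.138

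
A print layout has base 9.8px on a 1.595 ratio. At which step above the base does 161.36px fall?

1.595ⁿ = 161.36 / 9.8 = 16.4653
n = ln(16.4653) / ln(1.595) = 2.8013 / 0.4669 ≈ 6.00

6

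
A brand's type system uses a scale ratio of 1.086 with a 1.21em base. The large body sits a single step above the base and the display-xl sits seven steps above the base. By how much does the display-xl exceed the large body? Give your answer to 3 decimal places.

0.842em

Step 1: 1.21 × 1.086 = 1.31406em
Step 7: 1.21 × 1.086⁷ = 2.15573em
Difference: 2.15573 − 1.31406 = 0.84167em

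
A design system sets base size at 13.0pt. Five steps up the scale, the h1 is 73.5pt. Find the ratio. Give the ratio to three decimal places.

r⁵ = 73.5 / 13.0, so r = (73.5/13.0)^(1/5).
r = 5.6538^(1/5) ≈ 1.4141

1.414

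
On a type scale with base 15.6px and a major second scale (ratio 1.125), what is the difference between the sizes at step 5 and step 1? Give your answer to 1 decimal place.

Step 1: 15.6 × 1.125 = 17.550px
Step 5: 15.6 × 1.125⁵ = 28.112px
Difference: 28.112 − 17.550 = 10.562px

10.6px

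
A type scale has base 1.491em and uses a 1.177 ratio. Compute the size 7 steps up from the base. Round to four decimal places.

4.6657em

Each step on a modular scale multiplies by the ratio, so the size n steps from the base is base × ratioⁿ.
1.491 × 1.177⁷ = 1.491 × 3.12921 ≈ 4.6657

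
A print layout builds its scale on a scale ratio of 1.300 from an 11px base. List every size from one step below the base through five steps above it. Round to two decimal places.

8.46px, 11.00px, 14.30px, 18.59px, 24.17px, 31.42px, 40.84px

Step -1: 11.0 ÷ 1.300 = 8.46
Step 0: 11px
Step 1: 11.0 × 1.300 = 14.30
Step 2: 11.0 × 1.300² = 18.59
Step 3: 11.0 × 1.300³ = 24.17
Step 4: 11.0 × 1.300⁴ = 31.42
Step 5: 11.0 × 1.300⁵ = 40.84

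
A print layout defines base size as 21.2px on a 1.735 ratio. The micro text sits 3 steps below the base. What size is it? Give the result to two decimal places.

A modular type scale is a geometric sequence: sizeₙ = base × rⁿ.
21.2 ÷ 1.735³ = 21.2 ÷ 5.22274 ≈ 4.06

4.06px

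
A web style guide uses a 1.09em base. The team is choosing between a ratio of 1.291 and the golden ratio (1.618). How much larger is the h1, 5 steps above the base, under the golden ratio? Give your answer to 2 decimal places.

At 1.291: 1.09 × 1.291⁵ = 3.9089em
Golden ratio: 1.09 × 1.618⁵ = 12.0870em
Difference: 12.0870 − 3.9089 = 8.1781em

8.18em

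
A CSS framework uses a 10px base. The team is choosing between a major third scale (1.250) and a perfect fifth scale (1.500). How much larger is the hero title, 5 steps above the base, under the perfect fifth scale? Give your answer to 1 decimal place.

45.4px

Major third: 10.0 × 1.250⁵ = 30.518px
Perfect fifth: 10.0 × 1.500⁵ = 75.938px
Difference: 75.938 − 30.518 = 45.420px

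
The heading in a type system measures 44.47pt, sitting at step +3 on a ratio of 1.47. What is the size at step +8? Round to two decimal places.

305.25pt

44.47 × 1.47⁵ = 44.47 × 6.86415 ≈ 305.249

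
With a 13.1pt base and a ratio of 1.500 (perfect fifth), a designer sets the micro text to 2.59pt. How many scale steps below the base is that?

4

1.500ⁿ = 13.1 / 2.59 = 5.0579
n = ln(5.0579) / ln(1.500) = 1.6210 / 0.4055 ≈ 4.00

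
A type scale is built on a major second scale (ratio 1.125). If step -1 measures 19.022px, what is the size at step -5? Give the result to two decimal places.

Moving from step -1 to step -5 is 4 steps down, so divide by r⁴.
19.022 ÷ 1.125⁴ = 19.022 ÷ 1.60181 ≈ 11.875

11.88px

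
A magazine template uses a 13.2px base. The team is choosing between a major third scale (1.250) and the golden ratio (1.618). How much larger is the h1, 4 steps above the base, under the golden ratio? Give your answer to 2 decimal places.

58.24px

Major third: 13.2 × 1.250⁴ = 32.2266px
Golden ratio: 13.2 × 1.618⁴ = 90.4665px
Difference: 90.4665 − 32.2266 = 58.2399px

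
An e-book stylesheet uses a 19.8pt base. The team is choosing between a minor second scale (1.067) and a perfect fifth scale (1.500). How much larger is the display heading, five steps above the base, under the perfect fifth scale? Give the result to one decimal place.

Minor second: 19.8 × 1.067⁵ = 27.383pt
Perfect fifth: 19.8 × 1.500⁵ = 150.356pt
Difference: 150.356 − 27.383 = 122.973pt

123.0pt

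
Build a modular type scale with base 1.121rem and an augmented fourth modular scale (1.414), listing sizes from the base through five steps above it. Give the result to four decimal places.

1.1210rem, 1.5851rem, 2.2413rem, 3.1692rem, 4.4813rem, 6.3365rem

Step 0: 1.121rem
Step 1: 1.121 × 1.414 = 1.5851
Step 2: 1.121 × 1.414² = 2.2413
Step 3: 1.121 × 1.414³ = 3.1692
Step 4: 1.121 × 1.414⁴ = 4.4813
Step 5: 1.121 × 1.414⁵ = 6.3365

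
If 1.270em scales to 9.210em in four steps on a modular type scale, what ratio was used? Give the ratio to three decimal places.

1.641

r⁴ = 9.210 / 1.270, so r = (9.210/1.270)^(1/4).
r = 7.2520^(1/4) ≈ 1.6410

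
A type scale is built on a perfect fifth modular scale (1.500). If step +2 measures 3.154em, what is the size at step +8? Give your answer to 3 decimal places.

3.154 × 1.500⁶ = 3.154 × 11.39062 ≈ 35.926

35.926em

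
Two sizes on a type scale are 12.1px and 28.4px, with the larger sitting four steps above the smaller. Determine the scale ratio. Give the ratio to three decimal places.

1.238

The ratio satisfies 12.1 × r⁴ = 28.4, so r = (28.4 / 12.1)^(1/4).
r = 2.3471^(1/4) ≈ 1.2378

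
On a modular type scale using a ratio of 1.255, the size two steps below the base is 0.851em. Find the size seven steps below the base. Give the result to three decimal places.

0.851 ÷ 1.255⁵ = 0.851 ÷ 3.11328 ≈ 0.273

0.273em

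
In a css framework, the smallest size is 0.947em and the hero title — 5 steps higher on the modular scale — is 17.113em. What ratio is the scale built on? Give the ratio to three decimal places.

1.784

r⁵ = 17.113 / 0.947, so r = (17.113/0.947)^(1/5).
r = 18.0707^(1/5) ≈ 1.7840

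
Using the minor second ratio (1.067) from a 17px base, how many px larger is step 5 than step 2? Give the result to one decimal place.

4.2px

Step 2: 17.0 × 1.067² = 19.354px
Step 5: 17.0 × 1.067⁵ = 23.511px
Difference: 23.511 − 19.354 = 4.157px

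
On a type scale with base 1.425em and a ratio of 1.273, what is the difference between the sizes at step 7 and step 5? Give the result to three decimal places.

2.956em

Step 5: 1.425 × 1.273⁵ = 4.76384em
Step 7: 1.425 × 1.273⁷ = 7.71994em
Difference: 7.71994 − 4.76384 = 2.95610em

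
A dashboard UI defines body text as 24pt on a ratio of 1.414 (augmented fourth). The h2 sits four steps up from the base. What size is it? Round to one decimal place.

95.9pt

24.0 × 1.414⁴ = 24.0 × 3.99758 ≈ 95.94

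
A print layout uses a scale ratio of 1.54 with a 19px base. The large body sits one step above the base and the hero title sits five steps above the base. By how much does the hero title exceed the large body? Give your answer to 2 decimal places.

Step 1: 19.0 × 1.54 = 29.2600px
Step 5: 19.0 × 1.54⁵ = 164.5725px
Difference: 164.5725 − 29.2600 = 135.3125px

135.31px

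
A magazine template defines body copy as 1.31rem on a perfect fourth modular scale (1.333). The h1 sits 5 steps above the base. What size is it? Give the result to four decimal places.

5.5134rem

1.31 × 1.333⁵ = 1.31 × 4.20873 ≈ 5.5134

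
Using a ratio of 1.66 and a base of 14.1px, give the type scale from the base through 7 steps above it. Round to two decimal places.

Step 0: 14.1px
Step 1: 14.1 × 1.66 = 23.41
Step 2: 14.1 × 1.66² = 38.85
Step 3: 14.1 × 1.66³ = 64.50
Step 4: 14.1 × 1.66⁴ = 107.07
Step 5: 14.1 × 1.66⁵ = 177.73
Step 6: 14.1 × 1.66⁶ = 295.03
Step 7: 14.1 × 1.66⁷ = 489.75

14.10px, 23.41px, 38.85px, 64.50px, 107.07px, 177.73px, 295.03px, 489.75px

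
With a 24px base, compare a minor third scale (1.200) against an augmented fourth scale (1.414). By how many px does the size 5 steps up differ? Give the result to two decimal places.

75.94px

Minor third: 24.0 × 1.200⁵ = 59.7197px
Augmented fourth: 24.0 × 1.414⁵ = 135.6620px
Difference: 135.6620 − 59.7197 = 75.9423px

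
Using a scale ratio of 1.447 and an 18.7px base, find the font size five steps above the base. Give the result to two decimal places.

118.63px

Every step multiplies by the scale ratio.
18.7 × 1.447⁵ = 18.7 × 6.34370 ≈ 118.63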